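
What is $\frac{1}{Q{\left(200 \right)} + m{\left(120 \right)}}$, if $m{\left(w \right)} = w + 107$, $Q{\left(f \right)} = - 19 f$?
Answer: $- \frac{1}{3573} \approx -0.00027988$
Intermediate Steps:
$m{\left(w \right)} = 107 + w$
$\frac{1}{Q{\left(200 \right)} + m{\left(120 \right)}} = \frac{1}{\left(-19\right) 200 + \left(107 + 120\right)} = \frac{1}{-3800 + 227} = \frac{1}{-3573} = - \frac{1}{3573}$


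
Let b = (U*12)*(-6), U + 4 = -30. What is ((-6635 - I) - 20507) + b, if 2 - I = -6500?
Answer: -31196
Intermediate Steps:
I = 6502 (I = 2 - 1*(-6500) = 2 + 6500 = 6502)
U = -34 (U = -4 - 30 = -34)
b = 2448 (b = -34*12*(-6) = -408*(-6) = 2448)
((-6635 - I) - 20507) + b = ((-6635 - 1*6502) - 20507) + 2448 = ((-6635 - 6502) - 20507) + 2448 = (-13137 - 20507) + 2448 = -33644 + 2448 = -31196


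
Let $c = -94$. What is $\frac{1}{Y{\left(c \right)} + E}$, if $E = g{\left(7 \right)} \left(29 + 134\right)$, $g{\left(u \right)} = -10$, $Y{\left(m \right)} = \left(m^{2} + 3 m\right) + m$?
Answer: $\frac{1}{6830} \approx 0.00014641$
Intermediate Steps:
$Y{\left(m \right)} = m^{2} + 4 m$
$E = -1630$ ($E = - 10 \left(29 + 134\right) = \left(-10\right) 163 = -1630$)
$\frac{1}{Y{\left(c \right)} + E} = \frac{1}{- 94 \left(4 - 94\right) - 1630} = \frac{1}{\left(-94\right) \left(-90\right) - 1630} = \frac{1}{8460 - 1630} = \frac{1}{6830}$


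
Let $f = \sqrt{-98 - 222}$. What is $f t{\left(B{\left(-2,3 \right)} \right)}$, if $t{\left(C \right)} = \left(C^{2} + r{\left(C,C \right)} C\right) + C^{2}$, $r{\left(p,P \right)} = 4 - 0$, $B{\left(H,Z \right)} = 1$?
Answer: $48 i \sqrt{5} \approx 107.33 i$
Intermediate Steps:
$r{\left(p,P \right)} = 4$ ($r{\left(p,P \right)} = 4 + 0 = 4$)
$t{\left(C \right)} = 2 C^{2} + 4 C$ ($t{\left(C \right)} = \left(C^{2} + 4 C\right) + C^{2} = 2 C^{2} + 4 C$)
$f = 8 i \sqrt{5}$ ($f = \sqrt{-320} = 8 i \sqrt{5} \approx 17.889 i$)
$f t{\left(B{\left(-2,3 \right)} \right)} = 8 i \sqrt{5} \cdot 2 \cdot 1 \left(2 + 1\right) = 8 i \sqrt{5} \cdot 2 \cdot 1 \cdot 3 = 8 i \sqrt{5} \cdot 6 = 48 i \sqrt{5}$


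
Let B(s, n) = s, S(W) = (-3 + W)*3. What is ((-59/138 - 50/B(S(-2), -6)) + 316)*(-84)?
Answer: -616126/23 ≈ -26788.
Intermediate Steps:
S(W) = -9 + 3*W
((-59/138 - 50/B(S(-2), -6)) + 316)*(-84) = ((-59/138 - 50/(-9 + 3*(-2))) + 316)*(-84) = ((-59*1/138 - 50/(-9 - 6)) + 316)*(-84) = ((-59/138 - 50/(-15)) + 316)*(-84) = ((-59/138 - 50*(-1/15)) + 316)*(-84) = ((-59/138 + 10/3) + 316)*(-84) = (401/138 + 316)*(-84) = (44009/138)*(-84) = -616126/23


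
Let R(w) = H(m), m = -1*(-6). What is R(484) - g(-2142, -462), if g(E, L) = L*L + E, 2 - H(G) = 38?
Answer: -211338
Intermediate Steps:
m = 6
H(G) = -36 (H(G) = 2 - 1*38 = 2 - 38 = -36)
R(w) = -36
g(E, L) = E + L² (g(E, L) = L² + E = E + L²)
R(484) - g(-2142, -462) = -36 - (-2142 + (-462)²) = -36 - (-2142 + 213444) = -36 - 1*211302 = -36 - 211302 = -211338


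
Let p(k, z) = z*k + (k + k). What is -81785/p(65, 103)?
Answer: -16357/1365 ≈ -11.983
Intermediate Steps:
p(k, z) = 2*k + k*z (p(k, z) = k*z + 2*k = 2*k + k*z)
-81785/p(65, 103) = -81785*1/(65*(2 + 103)) = -81785/(65*105) = -81785/6825 = -81785*1/6825 = -16357/1365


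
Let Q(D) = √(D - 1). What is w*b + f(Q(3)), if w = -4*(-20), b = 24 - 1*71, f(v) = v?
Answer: -3760 + √2 ≈ -3758.6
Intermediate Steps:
Q(D) = √(-1 + D)
b = -47 (b = 24 - 71 = -47)
w = 80
w*b + f(Q(3)) = 80*(-47) + √(-1 + 3) = -3760 + √2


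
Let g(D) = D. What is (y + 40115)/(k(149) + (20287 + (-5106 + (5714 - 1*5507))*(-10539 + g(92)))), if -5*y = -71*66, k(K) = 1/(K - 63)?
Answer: 248626/310085355 ≈ 0.00080180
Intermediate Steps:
k(K) = 1/(-63 + K)
y = 4686/5 (y = -(-71)*66/5 = -1/5*(-4686) = 4686/5 ≈ 937.20)
(y + 40115)/(k(149) + (20287 + (-5106 + (5714 - 1*5507))*(-10539 + g(92)))) = (4686/5 + 40115)/(1/(-63 + 149) + (20287 + (-5106 + (5714 - 1*5507))*(-10539 + 92))) = 205261/(5*(1/86 + (20287 + (-5106 + (5714 - 5507))*(-10447)))) = 205261/(5*(1/86 + (20287 + (-5106 + 207)*(-10447)))) = 205261/(5*(1/86 + (20287 - 4899*(-10447)))) = 205261/(5*(1/86 + (20287 + 51179853))) = 205261/(5*(1/86 + 51200140)) = 205261/(5*(4403212041/86)) = (205261/5)*(86/4403212041) = 248626/310085355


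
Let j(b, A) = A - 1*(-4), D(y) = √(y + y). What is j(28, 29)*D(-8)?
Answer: 132*I ≈ 132.0*I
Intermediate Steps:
D(y) = √2*√y (D(y) = √(2*y) = √2*√y)
j(b, A) = 4 + A (j(b, A) = A + 4 = 4 + A)
j(28, 29)*D(-8) = (4 + 29)*(√2*√(-8)) = 33*(√2*(2*I*√2)) = 33*(4*I) = 132*I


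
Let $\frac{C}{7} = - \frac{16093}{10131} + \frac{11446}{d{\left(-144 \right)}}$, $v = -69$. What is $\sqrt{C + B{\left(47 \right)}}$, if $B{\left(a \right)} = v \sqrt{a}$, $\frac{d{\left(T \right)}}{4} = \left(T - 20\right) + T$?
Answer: $\frac{\sqrt{-125058907842 - 113311425744 \sqrt{47}}}{40524} \approx 23.435 i$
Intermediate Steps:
$d{\left(T \right)} = -80 + 8 T$ ($d{\left(T \right)} = 4 \left(\left(T - 20\right) + T\right) = 4 \left(\left(-20 + T\right) + T\right) = 4 \left(-20 + 2 T\right) = -80 + 8 T$)
$B{\left(a \right)} = - 69 \sqrt{a}$
$C = - \frac{6172091}{81048}$ ($C = 7 \left(- \frac{16093}{10131} + \frac{11446}{-80 + 8 \left(-144\right)}\right) = 7 \left(\left(-16093\right) \frac{1}{10131} + \frac{11446}{-80 - 1152}\right) = 7 \left(- \frac{1463}{921} + \frac{11446}{-1232}\right) = 7 \left(- \frac{1463}{921} + 11446 \left(- \frac{1}{1232}\right)\right) = 7 \left(- \frac{1463}{921} - \frac{5723}{616}\right) = 7 \left(- \frac{6172091}{567336}\right) = - \frac{6172091}{81048} \approx -76.154$)
$\sqrt{C + B{\left(47 \right)}} = \sqrt{- \frac{6172091}{81048} - 69 \sqrt{47}}$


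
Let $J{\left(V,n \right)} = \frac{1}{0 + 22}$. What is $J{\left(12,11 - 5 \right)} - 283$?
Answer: $- \frac{6225}{22} \approx -282.95$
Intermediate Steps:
$J{\left(V,n \right)} = \frac{1}{22}$
$J{\left(12,11 - 5 \right)} - 283 = \frac{1}{22} - 283 = - \frac{6225}{22}$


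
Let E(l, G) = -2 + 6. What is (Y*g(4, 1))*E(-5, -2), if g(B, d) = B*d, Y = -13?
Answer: -208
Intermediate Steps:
E(l, G) = 4
(Y*g(4, 1))*E(-5, -2) = -52*4 = -208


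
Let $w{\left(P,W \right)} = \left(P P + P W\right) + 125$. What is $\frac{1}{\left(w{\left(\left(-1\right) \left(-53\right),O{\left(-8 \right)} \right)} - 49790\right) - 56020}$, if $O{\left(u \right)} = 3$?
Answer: $- \frac{1}{102717} \approx -9.7355 \cdot 10^{-6}$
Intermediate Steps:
$w{\left(P,W \right)} = 125 + P^{2} + P W$ ($w{\left(P,W \right)} = \left(P^{2} + P W\right) + 125 = 125 + P^{2} + P W$)
$\frac{1}{\left(w{\left(\left(-1\right) \left(-53\right),O{\left(-8 \right)} \right)} - 49790\right) - 56020} = \frac{1}{\left(\left(125 + \left(\left(-1\right) \left(-53\right)\right)^{2} + \left(-1\right) \left(-53\right) 3\right) - 49790\right) - 56020} = \frac{1}{\left(\left(125 + 53^{2} + 53 \cdot 3\right) - 49790\right) - 56020} = \frac{1}{\left(\left(125 + 2809 + 159\right) - 49790\right) - 56020} = \frac{1}{\left(3093 - 49790\right) - 56020} = \frac{1}{-46697 - 56020} = \frac{1}{-102717} = - \frac{1}{102717}$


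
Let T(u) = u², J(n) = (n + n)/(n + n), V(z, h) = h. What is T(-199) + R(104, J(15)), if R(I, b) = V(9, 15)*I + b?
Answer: 41162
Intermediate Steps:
J(n) = 1 (J(n) = (2*n)/((2*n)) = (2*n)*(1/(2*n)) = 1)
R(I, b) = b + 15*I (R(I, b) = 15*I + b = b + 15*I)
T(-199) + R(104, J(15)) = (-199)² + (1 + 15*104) = 39601 + (1 + 1560) = 39601 + 1561 = 41162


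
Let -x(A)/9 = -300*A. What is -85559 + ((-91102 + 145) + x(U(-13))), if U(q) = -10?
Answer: -203516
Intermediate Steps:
x(A) = 2700*A (x(A) = -(-2700)*A = 2700*A)
-85559 + ((-91102 + 145) + x(U(-13))) = -85559 + ((-91102 + 145) + 2700*(-10)) = -85559 + (-90957 - 27000) = -85559 - 117957 = -203516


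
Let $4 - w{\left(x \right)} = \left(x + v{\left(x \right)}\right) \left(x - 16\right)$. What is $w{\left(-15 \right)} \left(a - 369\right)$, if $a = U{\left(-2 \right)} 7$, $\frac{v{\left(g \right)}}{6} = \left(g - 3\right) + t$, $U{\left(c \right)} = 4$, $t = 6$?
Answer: $918313$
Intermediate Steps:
$v{\left(g \right)} = 18 + 6 g$ ($v{\left(g \right)} = 6 \left(\left(g - 3\right) + 6\right) = 6 \left(\left(-3 + g\right) + 6\right) = 6 \left(3 + g\right) = 18 + 6 g$)
$w{\left(x \right)} = 4 - \left(-16 + x\right) \left(18 + 7 x\right)$ ($w{\left(x \right)} = 4 - \left(x + \left(18 + 6 x\right)\right) \left(x - 16\right) = 4 - \left(18 + 7 x\right) \left(-16 + x\right) = 4 - \left(-16 + x\right) \left(18 + 7 x\right)$)
$a = 28$ ($a = 4 \cdot 7 = 28$)
$w{\left(-15 \right)} \left(a - 369\right) = \left(292 - 7 \left(-15\right)^{2} + 94 \left(-15\right)\right) \left(28 - 369\right) = \left(292 - 1575 - 1410\right) \left(-341\right) = \left(-2693\right) \left(-341\right) = 918313$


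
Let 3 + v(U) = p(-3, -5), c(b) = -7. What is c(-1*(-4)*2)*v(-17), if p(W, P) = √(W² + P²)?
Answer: 21 - 7*√34 ≈ -19.817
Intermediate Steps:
p(W, P) = √(P² + W²)
v(U) = -3 + √34 (v(U) = -3 + √((-5)² + (-3)²) = -3 + √(25 + 9) = -3 + √34)
c(-1*(-4)*2)*v(-17) = -7*(-3 + √34) = 21 - 7*√34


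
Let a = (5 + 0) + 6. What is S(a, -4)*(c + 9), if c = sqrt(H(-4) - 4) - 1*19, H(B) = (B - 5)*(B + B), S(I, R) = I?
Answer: -110 + 22*sqrt(17) ≈ -19.292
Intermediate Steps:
a = 11 (a = 5 + 6 = 11)
H(B) = 2*B*(-5 + B) (H(B) = (-5 + B)*(2*B) = 2*B*(-5 + B))
c = -19 + 2*sqrt(17) (c = sqrt(2*(-4)*(-5 - 4) - 4) - 1*19 = sqrt(2*(-4)*(-9) - 4) - 19 = sqrt(72 - 4) - 19 = sqrt(68) - 19 = 2*sqrt(17) - 19 = -19 + 2*sqrt(17) ≈ -10.754)
S(a, -4)*(c + 9) = 11*((-19 + 2*sqrt(17)) + 9) = 11*(-10 + 2*sqrt(17)) = -110 + 22*sqrt(17)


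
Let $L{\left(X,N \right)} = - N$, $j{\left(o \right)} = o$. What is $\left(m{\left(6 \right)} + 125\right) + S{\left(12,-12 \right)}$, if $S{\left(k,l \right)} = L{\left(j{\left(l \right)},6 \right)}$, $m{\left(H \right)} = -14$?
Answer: $105$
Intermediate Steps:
$S{\left(k,l \right)} = -6$ ($S{\left(k,l \right)} = \left(-1\right) 6 = -6$)
$\left(m{\left(6 \right)} + 125\right) + S{\left(12,-12 \right)} = \left(-14 + 125\right) - 6 = 111 - 6 = 105$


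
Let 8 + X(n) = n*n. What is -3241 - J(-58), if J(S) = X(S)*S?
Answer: 191407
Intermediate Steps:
X(n) = -8 + n² (X(n) = -8 + n*n = -8 + n²)
J(S) = S*(-8 + S²) (J(S) = (-8 + S²)*S = S*(-8 + S²))
-3241 - J(-58) = -3241 - (-58)*(-8 + (-58)²) = -3241 - (-58)*(-8 + 3364) = -3241 - (-58)*3356 = -3241 - 1*(-194648) = -3241 + 194648 = 191407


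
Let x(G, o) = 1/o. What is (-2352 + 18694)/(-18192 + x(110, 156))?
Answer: -2549352/2837951 ≈ -0.89831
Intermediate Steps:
(-2352 + 18694)/(-18192 + x(110, 156)) = (-2352 + 18694)/(-18192 + 1/156) = 16342/(-18192 + 1/156) = 16342/(-2837951/156) = 16342*(-156/2837951) = -2549352/2837951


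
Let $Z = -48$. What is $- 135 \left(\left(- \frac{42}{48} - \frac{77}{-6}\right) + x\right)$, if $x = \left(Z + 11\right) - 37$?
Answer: $\frac{67005}{8} \approx 8375.6$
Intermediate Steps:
$x = -74$ ($x = \left(-48 + 11\right) - 37 = -37 - 37 = -74$)
$- 135 \left(\left(- \frac{42}{48} - \frac{77}{-6}\right) + x\right) = - 135 \left(\left(- \frac{42}{48} - \frac{77}{-6}\right) - 74\right) = - 135 \left(\left(\left(-42\right) \frac{1}{48} - - \frac{77}{6}\right) - 74\right) = - 135 \left(\left(- \frac{7}{8} + \frac{77}{6}\right) - 74\right) = - 135 \left(\frac{287}{24} - 74\right) = \left(-135\right) \left(- \frac{1489}{24}\right) = \frac{67005}{8}$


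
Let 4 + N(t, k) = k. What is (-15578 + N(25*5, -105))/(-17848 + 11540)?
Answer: 189/76 ≈ 2.4868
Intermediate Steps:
N(t, k) = -4 + k
(-15578 + N(25*5, -105))/(-17848 + 11540) = (-15578 + (-4 - 105))/(-17848 + 11540) = (-15578 - 109)/(-6308) = -15687*(-1/6308) = 189/76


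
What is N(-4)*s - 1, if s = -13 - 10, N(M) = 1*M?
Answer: 91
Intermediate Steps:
N(M) = M
s = -23
N(-4)*s - 1 = -4*(-23) - 1 = 92 - 1 = 91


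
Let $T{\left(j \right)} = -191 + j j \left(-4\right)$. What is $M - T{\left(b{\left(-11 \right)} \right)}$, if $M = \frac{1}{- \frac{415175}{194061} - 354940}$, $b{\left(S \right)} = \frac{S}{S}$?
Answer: $\frac{13431682976364}{68880426515} \approx 195.0$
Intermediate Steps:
$b{\left(S \right)} = 1$
$T{\left(j \right)} = -191 - 4 j^{2}$ ($T{\left(j \right)} = -191 + j^{2} \left(-4\right) = -191 - 4 j^{2}$)
$M = - \frac{194061}{68880426515}$ ($M = \frac{1}{\left(-415175\right) \frac{1}{194061} - 354940} = \frac{1}{- \frac{415175}{194061} - 354940} = \frac{1}{- \frac{68880426515}{194061}} = - \frac{194061}{68880426515} \approx -2.8174 \cdot 10^{-6}$)
$M - T{\left(b{\left(-11 \right)} \right)} = - \frac{194061}{68880426515} - \left(-191 - 4 \cdot 1^{2}\right) = - \frac{194061}{68880426515} - \left(-191 - 4\right) = - \frac{194061}{68880426515} - -195 = - \frac{194061}{68880426515} + 195 = \frac{13431682976364}{68880426515}$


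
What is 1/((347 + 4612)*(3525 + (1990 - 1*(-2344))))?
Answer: 1/38972781 ≈ 2.5659e-8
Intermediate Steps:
1/((347 + 4612)*(3525 + (1990 - 1*(-2344)))) = 1/(4959*(3525 + (1990 + 2344))) = 1/(4959*(3525 + 4334)) = 1/(4959*7859) = 1/38972781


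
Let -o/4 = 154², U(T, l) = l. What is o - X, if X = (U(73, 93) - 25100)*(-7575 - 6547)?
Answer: -353243718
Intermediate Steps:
X = 353148854 (X = (93 - 25100)*(-7575 - 6547) = -25007*(-14122) = 353148854)
o = -94864 (o = -4*154² = -4*23716 = -94864)
o - X = -94864 - 1*353148854 = -94864 - 353148854 = -353243718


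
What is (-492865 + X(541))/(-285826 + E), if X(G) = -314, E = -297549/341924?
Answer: 168629736396/97731066773 ≈ 1.7254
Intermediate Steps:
E = -297549/341924 (E = -297549*1/341924 = -297549/341924 ≈ -0.87022)
(-492865 + X(541))/(-285826 + E) = (-492865 - 314)/(-285826 - 297549/341924) = -493179/(-97731066773/341924) = -493179*(-341924/97731066773) = 168629736396/97731066773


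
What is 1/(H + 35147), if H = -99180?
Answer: -1/64033 ≈ -1.5617e-5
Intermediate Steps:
1/(H + 35147) = 1/(-99180 + 35147) = 1/(-64033) = -1/64033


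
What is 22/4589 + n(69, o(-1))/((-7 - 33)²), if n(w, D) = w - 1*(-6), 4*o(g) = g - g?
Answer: 15175/293696 ≈ 0.051669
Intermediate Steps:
o(g) = 0 (o(g) = (g - g)/4 = (¼)*0 = 0)
n(w, D) = 6 + w (n(w, D) = w + 6 = 6 + w)
22/4589 + n(69, o(-1))/((-7 - 33)²) = 22/4589 + (6 + 69)/((-7 - 33)²) = 22*(1/4589) + 75/((-40)²) = 22/4589 + 75/1600 = 22/4589 + 75*(1/1600) = 22/4589 + 3/64 = 15175/293696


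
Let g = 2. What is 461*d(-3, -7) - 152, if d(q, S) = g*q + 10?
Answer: 1692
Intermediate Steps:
d(q, S) = 10 + 2*q (d(q, S) = 2*q + 10 = 10 + 2*q)
461*d(-3, -7) - 152 = 461*(10 + 2*(-3)) - 152 = 461*(10 - 6) - 152 = 461*4 - 152 = 1844 - 152 = 1692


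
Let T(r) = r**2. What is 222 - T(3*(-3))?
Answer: 141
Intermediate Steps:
222 - T(3*(-3)) = 222 - (3*(-3))**2 = 222 - 1*(-9)**2 = 222 - 1*81 = 222 - 81 = 141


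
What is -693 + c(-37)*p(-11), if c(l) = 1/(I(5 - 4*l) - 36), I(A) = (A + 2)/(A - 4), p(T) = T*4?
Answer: -3603281/5209 ≈ -691.74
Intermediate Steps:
p(T) = 4*T
I(A) = (2 + A)/(-4 + A)
c(l) = 1/(-36 + (7 - 4*l)/(1 - 4*l)) (c(l) = 1/((2 + (5 - 4*l))/(-4 + (5 - 4*l)) - 36) = 1/((7 - 4*l)/(1 - 4*l) - 36) = 1/(-36 + (7 - 4*l)/(1 - 4*l)))
-693 + c(-37)*p(-11) = -693 + ((1 - 4*(-37))/(-29 + 140*(-37)))*(4*(-11)) = -693 + ((1 + 148)/(-29 - 5180))*(-44) = -693 + (149/(-5209))*(-44) = -693 - 1/5209*149*(-44) = -693 - 149/5209*(-44) = -693 + 6556/5209 = -3603281/5209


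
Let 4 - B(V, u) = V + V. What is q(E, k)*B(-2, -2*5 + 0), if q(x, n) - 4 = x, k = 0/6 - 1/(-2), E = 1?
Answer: 40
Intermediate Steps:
k = 1/2 (k = 0*(1/6) - 1*(-1/2) = 0 + 1/2 = 1/2 ≈ 0.50000)
q(x, n) = 4 + x
B(V, u) = 4 - 2*V (B(V, u) = 4 - (V + V) = 4 - 2*V)
q(E, k)*B(-2, -2*5 + 0) = (4 + 1)*(4 - 2*(-2)) = 5*(4 + 4) = 5*8 = 40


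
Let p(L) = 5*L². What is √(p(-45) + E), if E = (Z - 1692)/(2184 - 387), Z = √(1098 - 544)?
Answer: √(32692700601 + 1797*√554)/1797 ≈ 100.62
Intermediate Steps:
Z = √554 ≈ 23.537
E = -564/599 + √554/1797 (E = (√554 - 1692)/(2184 - 387) = (-1692 + √554)/1797 = (-1692 + √554)*(1/1797) = -564/599 + √554/1797 ≈ -0.92847)
√(p(-45) + E) = √(5*(-45)² + (-564/599 + √554/1797)) = √(5*2025 + (-564/599 + √554/1797)) = √(10125 + (-564/599 + √554/1797)) = √(6064311/599 + √554/1797)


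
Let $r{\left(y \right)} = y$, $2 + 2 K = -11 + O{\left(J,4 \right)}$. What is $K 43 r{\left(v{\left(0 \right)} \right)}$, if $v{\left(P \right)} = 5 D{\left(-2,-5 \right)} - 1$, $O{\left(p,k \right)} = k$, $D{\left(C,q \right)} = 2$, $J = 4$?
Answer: $- \frac{3483}{2} \approx -1741.5$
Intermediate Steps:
$K = - \frac{9}{2}$ ($K = -1 + \frac{-11 + 4}{2} = -1 + \frac{1}{2} \left(-7\right) = -1 - \frac{7}{2} = - \frac{9}{2} \approx -4.5$)
$v{\left(P \right)} = 9$ ($v{\left(P \right)} = 5 \cdot 2 - 1 = 10 - 1 = 9$)
$K 43 r{\left(v{\left(0 \right)} \right)} = \left(- \frac{9}{2}\right) 43 \cdot 9 = \left(- \frac{387}{2}\right) 9 = - \frac{3483}{2}$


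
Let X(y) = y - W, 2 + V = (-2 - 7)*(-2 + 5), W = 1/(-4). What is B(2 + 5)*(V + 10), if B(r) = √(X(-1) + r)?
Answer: -95/2 ≈ -47.500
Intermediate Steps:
W = -¼ ≈ -0.25000
V = -29 (V = -2 + (-2 - 7)*(-2 + 5) = -2 - 9*3 = -2 - 27 = -29)
X(y) = ¼ + y (X(y) = y - 1*(-¼) = y + ¼ = ¼ + y)
B(r) = √(-¾ + r) (B(r) = √((¼ - 1) + r) = √(-¾ + r))
B(2 + 5)*(V + 10) = (√(-3 + 4*(2 + 5))/2)*(-29 + 10) = (√(-3 + 4*7)/2)*(-19) = (√(-3 + 28)/2)*(-19) = (√25/2)*(-19) = ((½)*5)*(-19) = (5/2)*(-19) = -95/2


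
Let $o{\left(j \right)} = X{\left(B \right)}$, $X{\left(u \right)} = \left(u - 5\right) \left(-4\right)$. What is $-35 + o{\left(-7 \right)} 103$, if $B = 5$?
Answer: $-35$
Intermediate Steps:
$X{\left(u \right)} = 20 - 4 u$ ($X{\left(u \right)} = \left(-5 + u\right) \left(-4\right) = 20 - 4 u$)
$o{\left(j \right)} = 0$ ($o{\left(j \right)} = 20 - 20 = 0$)
$-35 + o{\left(-7 \right)} 103 = -35 + 0 \cdot 103 = -35 + 0 = -35$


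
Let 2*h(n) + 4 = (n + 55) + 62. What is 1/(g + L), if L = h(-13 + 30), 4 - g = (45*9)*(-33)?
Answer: 1/13434 ≈ 7.4438e-5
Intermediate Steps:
g = 13369 (g = 4 - 45*9*(-33) = 4 - 405*(-33) = 4 - 1*(-13365) = 4 + 13365 = 13369)
h(n) = 113/2 + n/2 (h(n) = -2 + ((n + 55) + 62)/2 = -2 + ((55 + n) + 62)/2 = -2 + (117 + n)/2 = -2 + (117/2 + n/2) = 113/2 + n/2)
L = 65 (L = 113/2 + (-13 + 30)/2 = 113/2 + (1/2)*17 = 113/2 + 17/2 = 65)
1/(g + L) = 1/(13369 + 65) = 1/13434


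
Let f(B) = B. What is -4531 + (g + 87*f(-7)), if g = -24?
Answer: -5164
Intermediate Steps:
-4531 + (g + 87*f(-7)) = -4531 + (-24 + 87*(-7)) = -4531 + (-24 - 609) = -4531 - 633 = -5164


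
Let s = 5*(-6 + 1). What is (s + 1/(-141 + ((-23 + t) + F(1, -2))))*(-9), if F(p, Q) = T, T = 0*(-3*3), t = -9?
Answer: 38934/173 ≈ 225.05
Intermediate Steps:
T = 0 (T = 0*(-9) = 0)
F(p, Q) = 0
s = -25 (s = 5*(-5) = -25)
(s + 1/(-141 + ((-23 + t) + F(1, -2))))*(-9) = (-25 + 1/(-141 + ((-23 - 9) + 0)))*(-9) = (-25 + 1/(-141 + (-32 + 0)))*(-9) = (-25 + 1/(-141 - 32))*(-9) = (-25 + 1/(-173))*(-9) = (-25 - 1/173)*(-9) = -4326/173*(-9) = 38934/173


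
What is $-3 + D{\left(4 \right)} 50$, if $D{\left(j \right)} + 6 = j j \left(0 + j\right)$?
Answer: $2897$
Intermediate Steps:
$D{\left(j \right)} = -6 + j^{3}$ ($D{\left(j \right)} = -6 + j j \left(0 + j\right) = -6 + j^{2} j = -6 + j^{3}$)
$-3 + D{\left(4 \right)} 50 = -3 + \left(-6 + 4^{3}\right) 50 = -3 + \left(-6 + 64\right) 50 = -3 + 58 \cdot 50 = -3 + 2900 = 2897$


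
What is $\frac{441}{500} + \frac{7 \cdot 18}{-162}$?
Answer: $\frac{469}{4500} \approx 0.10422$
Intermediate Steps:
$\frac{441}{500} + \frac{7 \cdot 18}{-162} = 441 \cdot \frac{1}{500} + 126 \left(- \frac{1}{162}\right) = \frac{441}{500} - \frac{7}{9} = \frac{469}{4500}$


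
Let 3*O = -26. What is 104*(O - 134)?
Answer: -44512/3 ≈ -14837.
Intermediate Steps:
O = -26/3 (O = (1/3)*(-26) = -26/3 ≈ -8.6667)
104*(O - 134) = 104*(-26/3 - 134) = 104*(-428/3) = -44512/3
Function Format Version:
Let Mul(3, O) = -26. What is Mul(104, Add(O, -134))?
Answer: Rational(-44512, 3) ≈ -14837.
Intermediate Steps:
O = Rational(-26, 3) (O = Mul(Rational(1, 3), -26) = Rational(-26, 3) ≈ -8.6667)
Mul(104, Add(O, -134)) = Mul(104, Add(Rational(-26, 3), -134)) = Mul(104, Rational(-428, 3)) = Rational(-44512, 3)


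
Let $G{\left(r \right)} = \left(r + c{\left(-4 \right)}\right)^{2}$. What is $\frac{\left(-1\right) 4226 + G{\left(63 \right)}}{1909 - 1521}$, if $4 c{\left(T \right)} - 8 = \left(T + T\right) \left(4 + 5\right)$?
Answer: $- \frac{2017}{388} \approx -5.1985$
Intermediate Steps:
$c{\left(T \right)} = 2 + \frac{9 T}{2}$ ($c{\left(T \right)} = 2 + \frac{\left(T + T\right) \left(4 + 5\right)}{4} = 2 + \frac{2 T 9}{4} = 2 + \frac{18 T}{4} = 2 + \frac{9 T}{2}$)
$G{\left(r \right)} = \left(-16 + r\right)^{2}$ ($G{\left(r \right)} = \left(r + \left(2 + \frac{9}{2} \left(-4\right)\right)\right)^{2} = \left(r + \left(2 - 18\right)\right)^{2} = \left(r - 16\right)^{2} = \left(-16 + r\right)^{2}$)
$\frac{\left(-1\right) 4226 + G{\left(63 \right)}}{1909 - 1521} = \frac{\left(-1\right) 4226 + \left(-16 + 63\right)^{2}}{1909 - 1521} = \frac{-4226 + 47^{2}}{388} = \left(-4226 + 2209\right) \frac{1}{388} = \left(-2017\right) \frac{1}{388} = - \frac{2017}{388}$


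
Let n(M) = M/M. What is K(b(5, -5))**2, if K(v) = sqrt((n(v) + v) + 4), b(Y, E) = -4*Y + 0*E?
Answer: -15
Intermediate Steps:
b(Y, E) = -4*Y (b(Y, E) = -4*Y + 0 = -4*Y)
n(M) = 1
K(v) = sqrt(5 + v) (K(v) = sqrt((1 + v) + 4) = sqrt(5 + v))
K(b(5, -5))**2 = (sqrt(5 - 4*5))**2 = (sqrt(5 - 20))**2 = (sqrt(-15))**2 = (I*sqrt(15))**2 = -15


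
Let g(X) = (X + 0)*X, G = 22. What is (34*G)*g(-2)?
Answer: 2992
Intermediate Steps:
g(X) = X**2 (g(X) = X*X = X**2)
(34*G)*g(-2) = (34*22)*(-2)**2 = 748*4 = 2992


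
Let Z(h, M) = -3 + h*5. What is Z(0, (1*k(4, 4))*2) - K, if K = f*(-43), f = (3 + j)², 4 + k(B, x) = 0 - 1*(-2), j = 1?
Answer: 685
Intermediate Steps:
k(B, x) = -2 (k(B, x) = -4 + (0 - 1*(-2)) = -4 + (0 + 2) = -4 + 2 = -2)
f = 16 (f = (3 + 1)² = 4² = 16)
K = -688 (K = 16*(-43) = -688)
Z(h, M) = -3 + 5*h
Z(0, (1*k(4, 4))*2) - K = (-3 + 5*0) - 1*(-688) = (-3 + 0) + 688 = -3 + 688 = 685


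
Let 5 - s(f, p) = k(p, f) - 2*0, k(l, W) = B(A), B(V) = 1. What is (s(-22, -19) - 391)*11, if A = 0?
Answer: -4257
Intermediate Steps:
k(l, W) = 1
s(f, p) = 4 (s(f, p) = 5 - (1 - 2*0) = 5 - (1 + 0) = 5 - 1*1 = 5 - 1 = 4)
(s(-22, -19) - 391)*11 = (4 - 391)*11 = -387*11 = -4257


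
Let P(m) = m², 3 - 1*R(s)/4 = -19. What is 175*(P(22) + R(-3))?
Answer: 100100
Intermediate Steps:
R(s) = 88 (R(s) = 12 - 4*(-19) = 12 + 76 = 88)
175*(P(22) + R(-3)) = 175*(22² + 88) = 175*(484 + 88) = 175*572 = 100100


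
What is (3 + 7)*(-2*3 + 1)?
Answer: -50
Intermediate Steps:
(3 + 7)*(-2*3 + 1) = 10*(-6 + 1) = 10*(-5) = -50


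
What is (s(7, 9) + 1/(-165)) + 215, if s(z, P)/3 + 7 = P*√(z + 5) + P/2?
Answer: 68473/330 + 54*√3 ≈ 301.02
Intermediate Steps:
s(z, P) = -21 + 3*P/2 + 3*P*√(5 + z) (s(z, P) = -21 + 3*(P*√(z + 5) + P/2) = -21 + 3*(P*√(5 + z) + P*(½)) = -21 + 3*(P*√(5 + z) + P/2) = -21 + 3*(P/2 + P*√(5 + z)) = -21 + (3*P/2 + 3*P*√(5 + z)) = -21 + 3*P/2 + 3*P*√(5 + z))
(s(7, 9) + 1/(-165)) + 215 = ((-21 + (3/2)*9 + 3*9*√(5 + 7)) + 1/(-165)) + 215 = ((-21 + 27/2 + 3*9*√12) - 1/165) + 215 = ((-21 + 27/2 + 3*9*(2*√3)) - 1/165) + 215 = ((-21 + 27/2 + 54*√3) - 1/165) + 215 = ((-15/2 + 54*√3) - 1/165) + 215 = (-2477/330 + 54*√3) + 215 = 68473/330 + 54*√3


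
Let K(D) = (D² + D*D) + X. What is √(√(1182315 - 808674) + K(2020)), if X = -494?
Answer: √(8160306 + √373641) ≈ 2856.7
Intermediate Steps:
K(D) = -494 + 2*D² (K(D) = (D² + D*D) - 494 = (D² + D²) - 494 = 2*D² - 494 = -494 + 2*D²)
√(√(1182315 - 808674) + K(2020)) = √(√(1182315 - 808674) + (-494 + 2*2020²)) = √(√373641 + (-494 + 2*4080400)) = √(√373641 + (-494 + 8160800)) = √(√373641 + 8160306) = √(8160306 + √373641)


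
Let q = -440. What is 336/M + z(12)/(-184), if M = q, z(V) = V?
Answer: -2097/2530 ≈ -0.82885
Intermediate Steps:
M = -440
336/M + z(12)/(-184) = 336/(-440) + 12/(-184) = 336*(-1/440) + 12*(-1/184) = -42/55 - 3/46 = -2097/2530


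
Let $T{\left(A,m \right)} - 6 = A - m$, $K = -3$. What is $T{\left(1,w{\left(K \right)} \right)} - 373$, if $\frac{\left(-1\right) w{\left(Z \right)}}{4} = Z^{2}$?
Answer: $-330$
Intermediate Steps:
$w{\left(Z \right)} = - 4 Z^{2}$
$T{\left(A,m \right)} = 6 + A - m$ ($T{\left(A,m \right)} = 6 + \left(A - m\right) = 6 + A - m$)
$T{\left(1,w{\left(K \right)} \right)} - 373 = \left(6 + 1 - - 4 \left(-3\right)^{2}\right) - 373 = \left(6 + 1 - \left(-4\right) 9\right) - 373 = \left(6 + 1 - -36\right) - 373 = \left(6 + 1 + 36\right) - 373 = 43 - 373 = -330$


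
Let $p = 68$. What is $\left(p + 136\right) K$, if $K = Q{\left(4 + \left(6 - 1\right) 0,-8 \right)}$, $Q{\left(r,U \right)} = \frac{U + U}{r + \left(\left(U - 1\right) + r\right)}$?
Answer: $3264$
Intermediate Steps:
$Q{\left(r,U \right)} = \frac{2 U}{-1 + U + 2 r}$ ($Q{\left(r,U \right)} = \frac{2 U}{r + \left(\left(-1 + U\right) + r\right)} = \frac{2 U}{r + \left(-1 + U + r\right)} = \frac{2 U}{-1 + U + 2 r}$)
$K = 16$ ($K = 2 \left(-8\right) \frac{1}{-1 - 8 + 2 \left(4 + \left(6 - 1\right) 0\right)} = 2 \left(-8\right) \frac{1}{-1 - 8 + 2 \left(4 + 5 \cdot 0\right)} = 2 \left(-8\right) \frac{1}{-1 - 8 + 2 \left(4 + 0\right)} = 2 \left(-8\right) \frac{1}{-1 - 8 + 2 \cdot 4} = 2 \left(-8\right) \frac{1}{-1 - 8 + 8} = 2 \left(-8\right) \frac{1}{-1} = 2 \left(-8\right) \left(-1\right) = 16$)
$\left(p + 136\right) K = \left(68 + 136\right) 16 = 204 \cdot 16 = 3264$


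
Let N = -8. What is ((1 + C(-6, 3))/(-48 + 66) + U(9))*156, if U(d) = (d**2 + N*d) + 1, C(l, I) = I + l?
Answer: 4628/3 ≈ 1542.7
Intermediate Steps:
U(d) = 1 + d**2 - 8*d (U(d) = (d**2 - 8*d) + 1 = 1 + d**2 - 8*d)
((1 + C(-6, 3))/(-48 + 66) + U(9))*156 = ((1 + (3 - 6))/(-48 + 66) + (1 + 9**2 - 8*9))*156 = ((1 - 3)/18 + (1 + 81 - 72))*156 = (-2*1/18 + 10)*156 = (-1/9 + 10)*156 = (89/9)*156 = 4628/3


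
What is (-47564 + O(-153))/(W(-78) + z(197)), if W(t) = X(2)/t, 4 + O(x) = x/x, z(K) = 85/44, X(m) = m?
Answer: -81624972/3271 ≈ -24954.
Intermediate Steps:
z(K) = 85/44 (z(K) = 85*(1/44) = 85/44)
O(x) = -3 (O(x) = -4 + x/x = -4 + 1 = -3)
W(t) = 2/t
(-47564 + O(-153))/(W(-78) + z(197)) = (-47564 - 3)/(2/(-78) + 85/44) = -47567/(2*(-1/78) + 85/44) = -47567/(-1/39 + 85/44) = -47567/3271/1716 = -47567*1716/3271 = -81624972/3271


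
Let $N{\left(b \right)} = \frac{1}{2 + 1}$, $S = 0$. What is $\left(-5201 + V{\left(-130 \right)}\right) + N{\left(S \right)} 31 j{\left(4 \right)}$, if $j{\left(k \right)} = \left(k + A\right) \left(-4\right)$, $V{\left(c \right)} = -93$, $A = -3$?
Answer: $- \frac{16006}{3} \approx -5335.3$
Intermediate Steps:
$N{\left(b \right)} = \frac{1}{3}$
$j{\left(k \right)} = 12 - 4 k$ ($j{\left(k \right)} = \left(k - 3\right) \left(-4\right) = \left(-3 + k\right) \left(-4\right) = 12 - 4 k$)
$\left(-5201 + V{\left(-130 \right)}\right) + N{\left(S \right)} 31 j{\left(4 \right)} = \left(-5201 - 93\right) + \frac{1}{3} \cdot 31 \left(12 - 16\right) = -5294 + \frac{31 \left(12 - 16\right)}{3} = -5294 + \frac{31}{3} \left(-4\right) = -5294 - \frac{124}{3} = - \frac{16006}{3}$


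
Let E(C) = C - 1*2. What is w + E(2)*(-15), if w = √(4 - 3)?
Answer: 1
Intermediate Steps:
w = 1 (w = √1 = 1)
E(C) = -2 + C (E(C) = C - 2 = -2 + C)
w + E(2)*(-15) = 1 + (-2 + 2)*(-15) = 1 + 0*(-15) = 1 + 0 = 1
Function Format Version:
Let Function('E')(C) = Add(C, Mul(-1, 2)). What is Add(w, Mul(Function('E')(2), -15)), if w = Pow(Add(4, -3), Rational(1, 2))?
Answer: 1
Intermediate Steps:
w = 1 (w = Pow(1, Rational(1, 2)) = 1)
Function('E')(C) = Add(-2, C) (Function('E')(C) = Add(C, -2) = Add(-2, C))
Add(w, Mul(Function('E')(2), -15)) = Add(1, Mul(Add(-2, 2), -15)) = Add(1, Mul(0, -15)) = Add(1, 0) = 1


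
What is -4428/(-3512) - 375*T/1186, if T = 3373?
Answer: -277311837/260327 ≈ -1065.2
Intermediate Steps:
-4428/(-3512) - 375*T/1186 = -4428/(-3512) - 375/(1186/3373) = -4428*(-1/3512) - 375/(1186*(1/3373)) = 1107/878 - 375/1186/3373 = 1107/878 - 375*3373/1186 = 1107/878 - 1264875/1186 = -277311837/260327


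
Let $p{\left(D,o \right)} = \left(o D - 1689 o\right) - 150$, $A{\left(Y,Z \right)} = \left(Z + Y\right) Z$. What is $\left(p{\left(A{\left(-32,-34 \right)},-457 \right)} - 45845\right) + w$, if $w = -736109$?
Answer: $-1035739$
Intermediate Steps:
$A{\left(Y,Z \right)} = Z \left(Y + Z\right)$ ($A{\left(Y,Z \right)} = \left(Y + Z\right) Z = Z \left(Y + Z\right)$)
$p{\left(D,o \right)} = -150 - 1689 o + D o$ ($p{\left(D,o \right)} = \left(D o - 1689 o\right) - 150 = \left(- 1689 o + D o\right) - 150 = -150 - 1689 o + D o$)
$\left(p{\left(A{\left(-32,-34 \right)},-457 \right)} - 45845\right) + w = \left(\left(-150 - -771873 + - 34 \left(-32 - 34\right) \left(-457\right)\right) - 45845\right) - 736109 = \left(\left(-150 + 771873 + \left(-34\right) \left(-66\right) \left(-457\right)\right) - 45845\right) - 736109 = \left(\left(-150 + 771873 + 2244 \left(-457\right)\right) - 45845\right) - 736109 = \left(\left(-150 + 771873 - 1025508\right) - 45845\right) - 736109 = \left(-253785 - 45845\right) - 736109 = -299630 - 736109 = -1035739$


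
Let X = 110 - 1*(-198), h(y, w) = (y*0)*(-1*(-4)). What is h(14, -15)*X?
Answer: 0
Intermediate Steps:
h(y, w) = 0 (h(y, w) = 0*4 = 0)
X = 308 (X = 110 + 198 = 308)
h(14, -15)*X = 0*308 = 0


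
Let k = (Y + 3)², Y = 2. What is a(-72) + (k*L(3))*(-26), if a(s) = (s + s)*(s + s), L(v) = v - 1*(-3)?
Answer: 16836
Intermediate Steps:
L(v) = 3 + v (L(v) = v + 3 = 3 + v)
k = 25 (k = (2 + 3)² = 5² = 25)
a(s) = 4*s² (a(s) = (2*s)*(2*s) = 4*s²)
a(-72) + (k*L(3))*(-26) = 4*(-72)² + (25*(3 + 3))*(-26) = 4*5184 + (25*6)*(-26) = 20736 + 150*(-26) = 20736 - 3900 = 16836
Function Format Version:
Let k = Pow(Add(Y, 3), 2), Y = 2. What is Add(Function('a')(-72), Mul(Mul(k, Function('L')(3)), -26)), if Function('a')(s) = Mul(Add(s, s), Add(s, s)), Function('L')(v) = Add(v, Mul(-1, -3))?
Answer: 16836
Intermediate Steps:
Function('L')(v) = Add(3, v) (Function('L')(v) = Add(v, 3) = Add(3, v))
k = 25 (k = Pow(Add(2, 3), 2) = Pow(5, 2) = 25)
Function('a')(s) = Mul(4, Pow(s, 2)) (Function('a')(s) = Mul(Mul(2, s), Mul(2, s)) = Mul(4, Pow(s, 2)))
Add(Function('a')(-72), Mul(Mul(k, Function('L')(3)), -26)) = Add(Mul(4, Pow(-72, 2)), Mul(Mul(25, Add(3, 3)), -26)) = Add(Mul(4, 5184), Mul(Mul(25, 6), -26)) = Add(20736, Mul(150, -26)) = Add(20736, -3900) = 16836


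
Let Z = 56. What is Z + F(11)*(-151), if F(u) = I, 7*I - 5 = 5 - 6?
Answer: -212/7 ≈ -30.286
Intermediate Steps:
I = 4/7 (I = 5/7 + (5 - 6)/7 = 5/7 + (⅐)*(-1) = 5/7 - ⅐ = 4/7 ≈ 0.57143)
F(u) = 4/7
Z + F(11)*(-151) = 56 + (4/7)*(-151) = 56 - 604/7 = -212/7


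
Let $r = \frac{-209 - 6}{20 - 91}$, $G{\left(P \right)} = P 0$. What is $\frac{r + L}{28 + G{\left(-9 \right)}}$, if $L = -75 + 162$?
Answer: $\frac{1598}{497} \approx 3.2153$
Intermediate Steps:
$G{\left(P \right)} = 0$
$r = \frac{215}{71}$ ($r = - \frac{215}{-71} = \left(-215\right) \left(- \frac{1}{71}\right) = \frac{215}{71} \approx 3.0282$)
$L = 87$
$\frac{r + L}{28 + G{\left(-9 \right)}} = \frac{\frac{215}{71} + 87}{28 + 0} = \frac{6392}{71 \cdot 28} = \frac{6392}{71} \cdot \frac{1}{28} = \frac{1598}{497}$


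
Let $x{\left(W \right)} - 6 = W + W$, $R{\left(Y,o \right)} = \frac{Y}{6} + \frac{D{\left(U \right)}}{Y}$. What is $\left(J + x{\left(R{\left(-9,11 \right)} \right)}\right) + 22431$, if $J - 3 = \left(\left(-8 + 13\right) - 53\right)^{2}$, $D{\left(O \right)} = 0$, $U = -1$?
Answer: $24741$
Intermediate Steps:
$R{\left(Y,o \right)} = \frac{Y}{6}$ ($R{\left(Y,o \right)} = \frac{Y}{6} + \frac{0}{Y} = Y \frac{1}{6} + 0 = \frac{Y}{6} + 0 = \frac{Y}{6}$)
$x{\left(W \right)} = 6 + 2 W$ ($x{\left(W \right)} = 6 + \left(W + W\right) = 6 + 2 W$)
$J = 2307$ ($J = 3 + \left(\left(-8 + 13\right) - 53\right)^{2} = 3 + \left(5 - 53\right)^{2} = 3 + \left(-48\right)^{2} = 3 + 2304 = 2307$)
$\left(J + x{\left(R{\left(-9,11 \right)} \right)}\right) + 22431 = \left(2307 + \left(6 + 2 \cdot \frac{1}{6} \left(-9\right)\right)\right) + 22431 = \left(2307 + \left(6 + 2 \left(- \frac{3}{2}\right)\right)\right) + 22431 = \left(2307 + \left(6 - 3\right)\right) + 22431 = \left(2307 + 3\right) + 22431 = 2310 + 22431 = 24741$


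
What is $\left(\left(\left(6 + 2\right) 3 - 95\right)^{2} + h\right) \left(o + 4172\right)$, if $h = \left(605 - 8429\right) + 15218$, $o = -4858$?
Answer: $-8530410$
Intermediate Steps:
$h = 7394$ ($h = -7824 + 15218 = 7394$)
$\left(\left(\left(6 + 2\right) 3 - 95\right)^{2} + h\right) \left(o + 4172\right) = \left(\left(\left(6 + 2\right) 3 - 95\right)^{2} + 7394\right) \left(-4858 + 4172\right) = \left(\left(8 \cdot 3 - 95\right)^{2} + 7394\right) \left(-686\right) = \left(\left(24 - 95\right)^{2} + 7394\right) \left(-686\right) = \left(\left(-71\right)^{2} + 7394\right) \left(-686\right) = \left(5041 + 7394\right) \left(-686\right) = 12435 \left(-686\right) = -8530410$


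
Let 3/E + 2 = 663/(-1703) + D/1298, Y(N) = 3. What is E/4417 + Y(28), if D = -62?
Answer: 915108547/305064522 ≈ 2.9997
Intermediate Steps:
E = -85019/69066 (E = 3/(-2 + (663/(-1703) - 62/1298)) = 3/(-2 + (663*(-1/1703) - 62*1/1298)) = 3/(-2 + (-51/131 - 31/649)) = 3/(-2 - 37160/85019) = 3/(-207198/85019) = 3*(-85019/207198) = -85019/69066 ≈ -1.2310)
E/4417 + Y(28) = -85019/69066/4417 + 3 = -85019/69066*1/4417 + 3 = -85019/305064522 + 3 = 915108547/305064522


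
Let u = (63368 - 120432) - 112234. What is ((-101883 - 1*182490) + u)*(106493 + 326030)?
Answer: -196223141933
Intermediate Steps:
u = -169298 (u = -57064 - 112234 = -169298)
((-101883 - 1*182490) + u)*(106493 + 326030) = ((-101883 - 1*182490) - 169298)*(106493 + 326030) = ((-101883 - 182490) - 169298)*432523 = (-284373 - 169298)*432523 = -453671*432523 = -196223141933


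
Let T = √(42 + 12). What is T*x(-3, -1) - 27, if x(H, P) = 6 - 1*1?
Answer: -27 + 15*√6 ≈ 9.7423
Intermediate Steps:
x(H, P) = 5 (x(H, P) = 6 - 1 = 5)
T = 3*√6 (T = √54 = 3*√6 ≈ 7.3485)
T*x(-3, -1) - 27 = (3*√6)*5 - 27 = 15*√6 - 27 = -27 + 15*√6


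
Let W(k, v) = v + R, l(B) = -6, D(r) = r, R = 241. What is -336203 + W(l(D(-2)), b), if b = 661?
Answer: -335301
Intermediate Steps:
W(k, v) = 241 + v (W(k, v) = v + 241 = 241 + v)
-336203 + W(l(D(-2)), b) = -336203 + (241 + 661) = -336203 + 902 = -335301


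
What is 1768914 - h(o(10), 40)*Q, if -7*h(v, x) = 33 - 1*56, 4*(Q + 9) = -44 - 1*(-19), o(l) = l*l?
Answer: 49530995/28 ≈ 1.7690e+6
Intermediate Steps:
o(l) = l²
Q = -61/4 (Q = -9 + (-44 - 1*(-19))/4 = -9 + (-44 + 19)/4 = -9 + (¼)*(-25) = -9 - 25/4 = -61/4 ≈ -15.250)
h(v, x) = 23/7 (h(v, x) = -(33 - 1*56)/7 = -(33 - 56)/7 = -⅐*(-23) = 23/7)
1768914 - h(o(10), 40)*Q = 1768914 - 23*(-61)/(7*4) = 1768914 - 1*(-1403/28) = 1768914 + 1403/28 = 49530995/28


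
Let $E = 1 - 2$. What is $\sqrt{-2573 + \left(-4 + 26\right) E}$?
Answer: $i \sqrt{2595} \approx 50.941 i$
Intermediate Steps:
$E = -1$
$\sqrt{-2573 + \left(-4 + 26\right) E} = \sqrt{-2573 + \left(-4 + 26\right) \left(-1\right)} = \sqrt{-2573 + 22 \left(-1\right)} = \sqrt{-2573 - 22} = \sqrt{-2595} = i \sqrt{2595}$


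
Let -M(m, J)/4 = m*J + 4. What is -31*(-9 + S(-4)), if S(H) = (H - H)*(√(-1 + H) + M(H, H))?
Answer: 279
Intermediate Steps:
M(m, J) = -16 - 4*J*m (M(m, J) = -4*(m*J + 4) = -4*(J*m + 4) = -4*(4 + J*m) = -16 - 4*J*m)
S(H) = 0 (S(H) = (H - H)*(√(-1 + H) + (-16 - 4*H*H)) = 0*(√(-1 + H) + (-16 - 4*H²)) = 0*(-16 + √(-1 + H) - 4*H²) = 0)
-31*(-9 + S(-4)) = -31*(-9 + 0) = -31*(-9) = 279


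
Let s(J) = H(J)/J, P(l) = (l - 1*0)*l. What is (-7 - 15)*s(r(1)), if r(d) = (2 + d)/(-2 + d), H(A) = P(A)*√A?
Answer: 66*I*√3 ≈ 114.32*I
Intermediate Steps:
P(l) = l² (P(l) = (l + 0)*l = l*l = l²)
H(A) = A^(5/2) (H(A) = A²*√A = A^(5/2))
r(d) = (2 + d)/(-2 + d)
s(J) = J^(3/2) (s(J) = J^(5/2)/J = J^(3/2))
(-7 - 15)*s(r(1)) = (-7 - 15)*((2 + 1)/(-2 + 1))^(3/2) = -22*3*√3*(-I) = -22*(-3*I*√3) = -(-66)*I*√3 = 66*I*√3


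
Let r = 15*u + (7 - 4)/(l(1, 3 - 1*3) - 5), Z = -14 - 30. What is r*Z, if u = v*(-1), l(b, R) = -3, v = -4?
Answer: -5247/2 ≈ -2623.5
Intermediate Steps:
u = 4 (u = -4*(-1) = 4)
Z = -44
r = 477/8 (r = 15*4 + (7 - 4)/(-3 - 5) = 60 + 3/(-8) = 60 + 3*(-⅛) = 60 - 3/8 = 477/8 ≈ 59.625)
r*Z = (477/8)*(-44) = -5247/2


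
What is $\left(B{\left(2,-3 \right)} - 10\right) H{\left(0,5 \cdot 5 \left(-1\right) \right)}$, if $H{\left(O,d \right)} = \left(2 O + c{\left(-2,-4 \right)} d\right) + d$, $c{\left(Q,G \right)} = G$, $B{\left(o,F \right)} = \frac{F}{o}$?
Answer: $- \frac{1725}{2} \approx -862.5$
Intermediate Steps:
$H{\left(O,d \right)} = - 3 d + 2 O$ ($H{\left(O,d \right)} = \left(2 O - 4 d\right) + d = \left(- 4 d + 2 O\right) + d = - 3 d + 2 O$)
$\left(B{\left(2,-3 \right)} - 10\right) H{\left(0,5 \cdot 5 \left(-1\right) \right)} = \left(- \frac{3}{2} - 10\right) \left(- 3 \cdot 5 \cdot 5 \left(-1\right) + 2 \cdot 0\right) = \left(\left(-3\right) \frac{1}{2} - 10\right) \left(- 3 \cdot 25 \left(-1\right) + 0\right) = \left(- \frac{3}{2} - 10\right) \left(\left(-3\right) \left(-25\right) + 0\right) = - \frac{23 \left(75 + 0\right)}{2} = \left(- \frac{23}{2}\right) 75 = - \frac{1725}{2}$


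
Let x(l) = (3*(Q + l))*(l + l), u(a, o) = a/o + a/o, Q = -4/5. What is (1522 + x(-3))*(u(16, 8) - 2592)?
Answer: -20579776/5 ≈ -4.1160e+6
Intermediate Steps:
Q = -⅘ (Q = -4*⅕ = -⅘ ≈ -0.80000)
u(a, o) = 2*a/o
x(l) = 2*l*(-12/5 + 3*l) (x(l) = (3*(-⅘ + l))*(l + l) = (-12/5 + 3*l)*(2*l) = 2*l*(-12/5 + 3*l))
(1522 + x(-3))*(u(16, 8) - 2592) = (1522 + (6/5)*(-3)*(-4 + 5*(-3)))*(2*16/8 - 2592) = (1522 + (6/5)*(-3)*(-4 - 15))*(2*16*(⅛) - 2592) = (1522 + (6/5)*(-3)*(-19))*(4 - 2592) = (1522 + 342/5)*(-2588) = (7952/5)*(-2588) = -20579776/5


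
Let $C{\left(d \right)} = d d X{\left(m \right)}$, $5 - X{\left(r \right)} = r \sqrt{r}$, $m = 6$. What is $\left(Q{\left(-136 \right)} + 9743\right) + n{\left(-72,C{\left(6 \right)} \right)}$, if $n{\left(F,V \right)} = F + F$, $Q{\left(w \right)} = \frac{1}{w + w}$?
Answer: $\frac{2610927}{272} \approx 9599.0$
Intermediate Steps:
$X{\left(r \right)} = 5 - r^{\frac{3}{2}}$ ($X{\left(r \right)} = 5 - r \sqrt{r} = 5 - r^{\frac{3}{2}}$)
$C{\left(d \right)} = d^{2} \left(5 - 6 \sqrt{6}\right)$ ($C{\left(d \right)} = d d \left(5 - 6^{\frac{3}{2}}\right) = d^{2} \left(5 - 6 \sqrt{6}\right)$)
$Q{\left(w \right)} = \frac{1}{2 w}$
$n{\left(F,V \right)} = 2 F$
$\left(Q{\left(-136 \right)} + 9743\right) + n{\left(-72,C{\left(6 \right)} \right)} = \left(\frac{1}{2 \left(-136\right)} + 9743\right) + 2 \left(-72\right) = \left(\frac{1}{2} \left(- \frac{1}{136}\right) + 9743\right) - 144 = \left(- \frac{1}{272} + 9743\right) - 144 = \frac{2650095}{272} - 144 = \frac{2610927}{272}$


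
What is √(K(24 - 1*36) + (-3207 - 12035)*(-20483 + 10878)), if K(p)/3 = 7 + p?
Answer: √146399395 ≈ 12100.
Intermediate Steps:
K(p) = 21 + 3*p (K(p) = 3*(7 + p) = 21 + 3*p)
√(K(24 - 1*36) + (-3207 - 12035)*(-20483 + 10878)) = √((21 + 3*(24 - 1*36)) + (-3207 - 12035)*(-20483 + 10878)) = √((21 + 3*(24 - 36)) - 15242*(-9605)) = √((21 + 3*(-12)) + 146399410) = √((21 - 36) + 146399410) = √(-15 + 146399410) = √146399395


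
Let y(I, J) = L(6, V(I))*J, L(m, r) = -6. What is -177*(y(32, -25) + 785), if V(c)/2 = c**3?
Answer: -165495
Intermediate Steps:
V(c) = 2*c**3
y(I, J) = -6*J
-177*(y(32, -25) + 785) = -177*(-6*(-25) + 785) = -177*(150 + 785) = -177*935 = -165495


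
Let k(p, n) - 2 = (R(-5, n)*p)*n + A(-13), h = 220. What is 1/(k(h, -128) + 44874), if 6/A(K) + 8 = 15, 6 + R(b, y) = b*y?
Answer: -7/124659942 ≈ -5.6153e-8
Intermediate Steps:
R(b, y) = -6 + b*y
A(K) = 6/7 (A(K) = 6/(-8 + 15) = 6/7)
k(p, n) = 20/7 + n*p*(-6 - 5*n) (k(p, n) = 2 + (((-6 - 5*n)*p)*n + 6/7) = 2 + ((p*(-6 - 5*n))*n + 6/7) = 2 + (n*p*(-6 - 5*n) + 6/7) = 2 + (6/7 + n*p*(-6 - 5*n)) = 20/7 + n*p*(-6 - 5*n))
1/(k(h, -128) + 44874) = 1/((20/7 - 1*(-128)*220*(6 + 5*(-128))) + 44874) = 1/((20/7 - 1*(-128)*220*(6 - 640)) + 44874) = 1/((20/7 - 1*(-128)*220*(-634)) + 44874) = 1/((20/7 - 17853440) + 44874) = 1/(-124974060/7 + 44874) = 1/(-124659942/7) = -7/124659942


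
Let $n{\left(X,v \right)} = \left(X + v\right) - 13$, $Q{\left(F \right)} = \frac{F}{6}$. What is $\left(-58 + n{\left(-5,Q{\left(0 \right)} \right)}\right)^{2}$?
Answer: $5776$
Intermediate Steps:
$Q{\left(F \right)} = \frac{F}{6}$ ($Q{\left(F \right)} = F \frac{1}{6} = \frac{F}{6}$)
$n{\left(X,v \right)} = -13 + X + v$ ($n{\left(X,v \right)} = \left(X + v\right) - 13 = -13 + X + v$)
$\left(-58 + n{\left(-5,Q{\left(0 \right)} \right)}\right)^{2} = \left(-58 - 18\right)^{2} = \left(-76\right)^{2} = 5776$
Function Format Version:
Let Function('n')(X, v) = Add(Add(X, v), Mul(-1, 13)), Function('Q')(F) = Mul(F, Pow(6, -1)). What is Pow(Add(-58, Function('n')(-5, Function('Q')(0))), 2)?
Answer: 5776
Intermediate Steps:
Function('Q')(F) = Mul(Rational(1, 6), F) (Function('Q')(F) = Mul(F, Rational(1, 6)) = Mul(Rational(1, 6), F))
Function('n')(X, v) = Add(-13, X, v) (Function('n')(X, v) = Add(Add(X, v), -13) = Add(-13, X, v))
Pow(Add(-58, Function('n')(-5, Function('Q')(0))), 2) = Pow(Add(-58, Add(-13, -5, Mul(Rational(1, 6), 0))), 2) = Pow(Add(-58, Add(-13, -5, 0)), 2) = Pow(Add(-58, -18), 2) = Pow(-76, 2) = 5776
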